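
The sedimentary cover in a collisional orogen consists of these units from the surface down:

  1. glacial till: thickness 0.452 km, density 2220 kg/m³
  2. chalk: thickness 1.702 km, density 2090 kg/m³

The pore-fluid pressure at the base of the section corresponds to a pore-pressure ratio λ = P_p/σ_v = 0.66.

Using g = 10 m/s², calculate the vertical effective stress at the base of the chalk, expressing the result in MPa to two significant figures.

16 MPa

Overburden (lithostatic) stress σ_v:
glacial till: 2220 kg/m³ × 10 m/s² × 452 m = 1.003×10^7 Pa = 10.03 MPa
chalk: 2090 kg/m³ × 10 m/s² × 1702 m = 3.557×10^7 Pa = 35.57 MPa
Total = 10.03 + 35.57 = 45.606 MPa
Pore pressure P_p = λ·σ_v = 0.66 × 45.61 MPa = 30.10 MPa
Effective stress σ' = σ_v − P_p = 45.61 − 30.10 = 15.506 MPa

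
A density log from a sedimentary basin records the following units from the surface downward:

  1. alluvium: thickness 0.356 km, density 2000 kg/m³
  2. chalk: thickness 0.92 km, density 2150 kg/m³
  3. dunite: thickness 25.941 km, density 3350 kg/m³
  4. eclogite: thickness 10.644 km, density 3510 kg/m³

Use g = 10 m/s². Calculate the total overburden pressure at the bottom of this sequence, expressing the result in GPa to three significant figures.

alluvium: 2000 kg/m³ × 10 m/s² × 356 m = 7.120×10^6 Pa = 7.120×10^-3 GPa
chalk: 2150 kg/m³ × 10 m/s² × 920 m = 1.978×10^7 Pa = 0.01978 GPa
dunite: 3350 kg/m³ × 10 m/s² × 25941 m = 8.690×10^8 Pa = 0.8690 GPa
eclogite: 3510 kg/m³ × 10 m/s² × 10644 m = 3.736×10^8 Pa = 0.3736 GPa
Total = 7.120×10^-3 + 0.01978 + 0.8690 + 0.3736 = 1.2695 GPa

1.27 GPa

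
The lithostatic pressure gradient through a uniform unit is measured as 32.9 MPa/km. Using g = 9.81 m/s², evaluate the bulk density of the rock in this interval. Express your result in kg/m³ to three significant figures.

ρ = (dP/dz)/g = 32.9 MPa/km / 9.81 m/s² = 32900 Pa/m / 9.81 m/s² = 3353.7 kg/m³

3350 kg/m³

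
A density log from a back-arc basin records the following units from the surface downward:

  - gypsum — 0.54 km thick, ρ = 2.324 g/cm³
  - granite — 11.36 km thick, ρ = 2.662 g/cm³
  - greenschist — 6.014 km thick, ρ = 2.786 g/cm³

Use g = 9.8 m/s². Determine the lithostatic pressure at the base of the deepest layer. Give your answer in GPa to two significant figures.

0.47 GPa

gypsum: 2324 kg/m³ × 9.8 m/s² × 540 m = 1.230×10^7 Pa = 0.01230 GPa
granite: 2662 kg/m³ × 9.8 m/s² × 11360 m = 2.964×10^8 Pa = 0.2964 GPa
greenschist: 2786 kg/m³ × 9.8 m/s² × 6014 m = 1.642×10^8 Pa = 0.1642 GPa
Total = 0.01230 + 0.2964 + 0.1642 = 0.47285 GPa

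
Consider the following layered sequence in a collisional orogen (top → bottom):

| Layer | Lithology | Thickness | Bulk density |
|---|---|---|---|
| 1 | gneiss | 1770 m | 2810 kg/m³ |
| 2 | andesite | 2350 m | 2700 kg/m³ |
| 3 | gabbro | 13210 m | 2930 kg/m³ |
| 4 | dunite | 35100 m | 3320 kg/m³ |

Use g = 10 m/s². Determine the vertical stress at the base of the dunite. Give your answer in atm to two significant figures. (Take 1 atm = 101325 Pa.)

16000 atm

gneiss: 2810 kg/m³ × 10 m/s² × 1770 m = 4.974×10^7 Pa = 490.9 atm
andesite: 2700 kg/m³ × 10 m/s² × 2350 m = 6.345×10^7 Pa = 626.2 atm
gabbro: 2930 kg/m³ × 10 m/s² × 13210 m = 3.871×10^8 Pa = 3820 atm
dunite: 3320 kg/m³ × 10 m/s² × 35100 m = 1.165×10^9 Pa = 11501 atm
Total = 490.9 + 626.2 + 3820 + 11501 = 16438 atm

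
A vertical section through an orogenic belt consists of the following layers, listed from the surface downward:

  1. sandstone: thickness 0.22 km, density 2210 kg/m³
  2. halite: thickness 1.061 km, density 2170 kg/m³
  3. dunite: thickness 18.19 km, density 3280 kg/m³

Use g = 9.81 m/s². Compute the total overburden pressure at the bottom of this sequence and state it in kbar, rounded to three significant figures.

6.13 kbar

sandstone: 2210 kg/m³ × 9.81 m/s² × 220 m = 4.770×10^6 Pa = 0.04770 kbar
halite: 2170 kg/m³ × 9.81 m/s² × 1061 m = 2.259×10^7 Pa = 0.2259 kbar
dunite: 3280 kg/m³ × 9.81 m/s² × 18190 m = 5.853×10^8 Pa = 5.853 kbar
Total = 0.04770 + 0.2259 + 5.853 = 6.1265 kbar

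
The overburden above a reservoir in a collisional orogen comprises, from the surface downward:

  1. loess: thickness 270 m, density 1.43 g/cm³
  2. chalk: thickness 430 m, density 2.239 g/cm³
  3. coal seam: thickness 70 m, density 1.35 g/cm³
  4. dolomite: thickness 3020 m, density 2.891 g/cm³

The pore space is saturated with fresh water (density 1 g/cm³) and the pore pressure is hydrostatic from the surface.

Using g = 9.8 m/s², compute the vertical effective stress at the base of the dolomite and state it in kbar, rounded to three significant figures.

0.626 kbar

Overburden (lithostatic) stress σ_v:
loess: 1430 kg/m³ × 9.8 m/s² × 270 m = 3.784×10^6 Pa = 3.784 MPa
chalk: 2239 kg/m³ × 9.8 m/s² × 430 m = 9.435×10^6 Pa = 9.435 MPa
coal seam: 1350 kg/m³ × 9.8 m/s² × 70 m = 9.261×10^5 Pa = 0.9261 MPa
dolomite: 2891 kg/m³ × 9.8 m/s² × 3020 m = 8.556×10^7 Pa = 85.56 MPa
Total = 3.784 + 9.435 + 0.9261 + 85.56 = 99.707 MPa
Pore pressure P_p = 1000 kg/m³ × 9.8 m/s² × 3790 m = 3.714×10^7 Pa = 37.14 MPa
Effective stress σ' = σ_v − P_p = 99.71 − 37.14 = 62.565 MPa = 0.62565 kbar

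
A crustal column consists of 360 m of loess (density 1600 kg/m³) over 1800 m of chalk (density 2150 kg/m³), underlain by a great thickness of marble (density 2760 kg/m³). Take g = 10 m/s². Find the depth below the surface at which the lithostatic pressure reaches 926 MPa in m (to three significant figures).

Pressure at base of upper layers: 1600×10×360 + 2150×10×1800 = 4.446×10^7 Pa = 44.46 MPa
Remaining pressure to be supplied by marble: 9.260×10^8 − 4.446×10^7 = 8.815×10^8 Pa
Additional depth in marble = 8.815×10^8 Pa / (2760 kg/m³ × 10 m/s²) = 31940 m
Total depth = 2160 m + 31940 m = 34100 m

34100 m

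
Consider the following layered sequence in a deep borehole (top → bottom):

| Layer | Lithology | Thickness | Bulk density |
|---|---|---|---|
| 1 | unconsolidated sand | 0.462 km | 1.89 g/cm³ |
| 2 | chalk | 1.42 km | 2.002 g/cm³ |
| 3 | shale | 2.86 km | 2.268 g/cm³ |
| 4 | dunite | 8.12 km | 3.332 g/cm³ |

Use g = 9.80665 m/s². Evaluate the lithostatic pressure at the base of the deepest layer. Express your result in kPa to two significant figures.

unconsolidated sand: 1890 kg/m³ × 9.80665 m/s² × 462 m = 8.563×10^6 Pa = 8563 kPa
chalk: 2002 kg/m³ × 9.80665 m/s² × 1420 m = 2.788×10^7 Pa = 27879 kPa
shale: 2268 kg/m³ × 9.80665 m/s² × 2860 m = 6.361×10^7 Pa = 63611 kPa
dunite: 3332 kg/m³ × 9.80665 m/s² × 8120 m = 2.653×10^8 Pa = 2.653×10^5 kPa
Total = 8563 + 27879 + 63611 + 2.653×10^5 = 3.6538×10^5 kPa

370000 kPa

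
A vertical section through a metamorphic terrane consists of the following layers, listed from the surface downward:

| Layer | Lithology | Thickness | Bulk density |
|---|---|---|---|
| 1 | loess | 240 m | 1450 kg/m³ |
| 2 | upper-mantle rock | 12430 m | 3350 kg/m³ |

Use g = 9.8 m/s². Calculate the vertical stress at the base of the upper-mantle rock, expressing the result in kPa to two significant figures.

loess: 1450 kg/m³ × 9.8 m/s² × 240 m = 3.410×10^6 Pa = 3410 kPa
upper-mantle rock: 3350 kg/m³ × 9.8 m/s² × 12430 m = 4.081×10^8 Pa = 4.081×10^5 kPa
Total = 3410 + 4.081×10^5 = 4.1149×10^5 kPa

410000 kPa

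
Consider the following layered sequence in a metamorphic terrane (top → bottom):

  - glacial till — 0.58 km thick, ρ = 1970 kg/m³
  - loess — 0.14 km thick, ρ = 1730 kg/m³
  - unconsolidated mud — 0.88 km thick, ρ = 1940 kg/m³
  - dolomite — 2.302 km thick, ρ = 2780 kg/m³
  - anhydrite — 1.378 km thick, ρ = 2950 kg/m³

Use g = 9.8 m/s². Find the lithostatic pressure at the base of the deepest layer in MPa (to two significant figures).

130 MPa

glacial till: 1970 kg/m³ × 9.8 m/s² × 580 m = 1.120×10^7 Pa = 11.20 MPa
loess: 1730 kg/m³ × 9.8 m/s² × 140 m = 2.374×10^6 Pa = 2.374 MPa
unconsolidated mud: 1940 kg/m³ × 9.8 m/s² × 880 m = 1.673×10^7 Pa = 16.73 MPa
dolomite: 2780 kg/m³ × 9.8 m/s² × 2302 m = 6.272×10^7 Pa = 62.72 MPa
anhydrite: 2950 kg/m³ × 9.8 m/s² × 1378 m = 3.984×10^7 Pa = 39.84 MPa
Total = 11.20 + 2.374 + 16.73 + 62.72 + 39.84 = 132.86 MPa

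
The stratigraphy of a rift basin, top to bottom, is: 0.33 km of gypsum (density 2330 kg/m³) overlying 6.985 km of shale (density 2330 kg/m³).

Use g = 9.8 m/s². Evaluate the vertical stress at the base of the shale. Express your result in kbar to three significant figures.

1.67 kbar

gypsum: 2330 kg/m³ × 9.8 m/s² × 330 m = 7.535×10^6 Pa = 0.07535 kbar
shale: 2330 kg/m³ × 9.8 m/s² × 6985 m = 1.595×10^8 Pa = 1.595 kbar
Total = 0.07535 + 1.595 = 1.6703 kbar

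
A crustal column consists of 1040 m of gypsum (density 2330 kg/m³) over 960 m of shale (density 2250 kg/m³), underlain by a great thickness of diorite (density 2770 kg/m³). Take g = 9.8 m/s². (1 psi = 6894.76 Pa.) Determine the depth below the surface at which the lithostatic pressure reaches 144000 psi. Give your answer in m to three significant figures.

36900 m

Pressure at base of upper layers: 2330×9.8×1040 + 2250×9.8×960 = 4.492×10^7 Pa = 6514 psi
Remaining pressure to be supplied by diorite: 9.928×10^8 − 4.492×10^7 = 9.479×10^8 Pa
Additional depth in diorite = 9.479×10^8 Pa / (2770 kg/m³ × 9.8 m/s²) = 34920 m
Total depth = 2000 m + 34920 m = 36920 m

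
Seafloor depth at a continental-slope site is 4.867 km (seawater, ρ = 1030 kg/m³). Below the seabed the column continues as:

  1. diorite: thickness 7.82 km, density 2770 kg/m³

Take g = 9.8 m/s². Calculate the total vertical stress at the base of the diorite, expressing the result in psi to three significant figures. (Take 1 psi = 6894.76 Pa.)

37900 psi

seawater: 1030 kg/m³ × 9.8 m/s² × 4867 m = 4.913×10^7 Pa = 7125 psi
diorite: 2770 kg/m³ × 9.8 m/s² × 7820 m = 2.123×10^8 Pa = 30789 psi
Total = 7125 + 30789 = 37914 psi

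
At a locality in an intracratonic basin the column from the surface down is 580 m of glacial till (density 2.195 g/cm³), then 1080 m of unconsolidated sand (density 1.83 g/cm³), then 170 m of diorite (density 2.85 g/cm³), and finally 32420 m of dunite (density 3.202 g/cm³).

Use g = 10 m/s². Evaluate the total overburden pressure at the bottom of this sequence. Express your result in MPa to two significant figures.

1100 MPa

glacial till: 2195 kg/m³ × 10 m/s² × 580 m = 1.273×10^7 Pa = 12.73 MPa
unconsolidated sand: 1830 kg/m³ × 10 m/s² × 1080 m = 1.976×10^7 Pa = 19.76 MPa
diorite: 2850 kg/m³ × 10 m/s² × 170 m = 4.845×10^6 Pa = 4.845 MPa
dunite: 3202 kg/m³ × 10 m/s² × 32420 m = 1.038×10^9 Pa = 1038 MPa
Total = 12.73 + 19.76 + 4.845 + 1038 = 1075.4 MPa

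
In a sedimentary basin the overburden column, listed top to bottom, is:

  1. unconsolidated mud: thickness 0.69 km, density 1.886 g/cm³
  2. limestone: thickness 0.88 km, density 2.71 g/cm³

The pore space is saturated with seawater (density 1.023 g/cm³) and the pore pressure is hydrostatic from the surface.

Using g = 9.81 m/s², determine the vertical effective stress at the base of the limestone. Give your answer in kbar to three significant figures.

0.204 kbar

Overburden (lithostatic) stress σ_v:
unconsolidated mud: 1886 kg/m³ × 9.81 m/s² × 690 m = 1.277×10^7 Pa = 12.77 MPa
limestone: 2710 kg/m³ × 9.81 m/s² × 880 m = 2.339×10^7 Pa = 23.39 MPa
Total = 12.77 + 23.39 = 36.161 MPa
Pore pressure P_p = 1023 kg/m³ × 9.81 m/s² × 1570 m = 1.576×10^7 Pa = 15.76 MPa
Effective stress σ' = σ_v − P_p = 36.16 − 15.76 = 20.405 MPa = 0.20405 kbar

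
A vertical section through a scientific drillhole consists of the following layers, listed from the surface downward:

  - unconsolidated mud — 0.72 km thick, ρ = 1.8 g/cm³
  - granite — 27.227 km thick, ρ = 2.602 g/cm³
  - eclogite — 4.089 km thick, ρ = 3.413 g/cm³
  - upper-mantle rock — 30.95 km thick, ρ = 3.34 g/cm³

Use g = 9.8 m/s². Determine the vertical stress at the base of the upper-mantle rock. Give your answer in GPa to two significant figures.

1.9 GPa

unconsolidated mud: 1800 kg/m³ × 9.8 m/s² × 720 m = 1.270×10^7 Pa = 0.01270 GPa
granite: 2602 kg/m³ × 9.8 m/s² × 27227 m = 6.943×10^8 Pa = 0.6943 GPa
eclogite: 3413 kg/m³ × 9.8 m/s² × 4089 m = 1.368×10^8 Pa = 0.1368 GPa
upper-mantle rock: 3340 kg/m³ × 9.8 m/s² × 30950 m = 1.013×10^9 Pa = 1.013 GPa
Total = 0.01270 + 0.6943 + 0.1368 + 1.013 = 1.8568 GPa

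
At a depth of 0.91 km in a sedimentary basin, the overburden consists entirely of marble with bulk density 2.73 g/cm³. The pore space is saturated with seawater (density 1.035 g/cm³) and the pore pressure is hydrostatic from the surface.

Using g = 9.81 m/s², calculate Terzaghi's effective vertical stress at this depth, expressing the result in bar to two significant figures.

Overburden (lithostatic) stress σ_v:
marble: 2730 kg/m³ × 9.81 m/s² × 910 m = 2.437×10^7 Pa = 24.37 MPa
Pore pressure P_p = 1035 kg/m³ × 9.81 m/s² × 910 m = 9.240×10^6 Pa = 9.240 MPa
Effective stress σ' = σ_v − P_p = 24.37 − 9.240 = 15.131 MPa = 151.31 bar

150 bar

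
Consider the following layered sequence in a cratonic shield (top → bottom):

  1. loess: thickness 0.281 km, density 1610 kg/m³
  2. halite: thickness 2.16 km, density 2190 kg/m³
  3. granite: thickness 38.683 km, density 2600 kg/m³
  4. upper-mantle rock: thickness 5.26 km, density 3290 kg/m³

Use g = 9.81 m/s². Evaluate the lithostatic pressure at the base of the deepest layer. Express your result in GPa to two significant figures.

1.2 GPa

loess: 1610 kg/m³ × 9.81 m/s² × 281 m = 4.438×10^6 Pa = 4.438×10^-3 GPa
halite: 2190 kg/m³ × 9.81 m/s² × 2160 m = 4.641×10^7 Pa = 0.04641 GPa
granite: 2600 kg/m³ × 9.81 m/s² × 38683 m = 9.866×10^8 Pa = 0.9866 GPa
upper-mantle rock: 3290 kg/m³ × 9.81 m/s² × 5260 m = 1.698×10^8 Pa = 0.1698 GPa
Total = 4.438×10^-3 + 0.04641 + 0.9866 + 0.1698 = 1.2073 GPa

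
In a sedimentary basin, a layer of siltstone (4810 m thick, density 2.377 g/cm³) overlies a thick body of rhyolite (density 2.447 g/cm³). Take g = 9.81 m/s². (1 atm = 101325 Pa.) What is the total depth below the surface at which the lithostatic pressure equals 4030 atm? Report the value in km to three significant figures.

Pressure at base of upper layers: 2377×9.81×4810 = 1.122×10^8 Pa = 1107 atm
Remaining pressure to be supplied by rhyolite: 4.083×10^8 − 1.122×10^8 = 2.962×10^8 Pa
Additional depth in rhyolite = 2.962×10^8 Pa / (2447 kg/m³ × 9.81 m/s²) = 12338 m
Total depth = 4810 m + 12338 m = 17148 m
= 17.148 km

17.1 km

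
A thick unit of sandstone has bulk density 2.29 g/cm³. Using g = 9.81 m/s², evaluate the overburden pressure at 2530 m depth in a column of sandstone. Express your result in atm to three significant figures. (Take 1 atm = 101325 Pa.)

sandstone: 2290 kg/m³ × 9.81 m/s² × 2530 m = 5.684×10^7 Pa = 560.9 atm

561 atm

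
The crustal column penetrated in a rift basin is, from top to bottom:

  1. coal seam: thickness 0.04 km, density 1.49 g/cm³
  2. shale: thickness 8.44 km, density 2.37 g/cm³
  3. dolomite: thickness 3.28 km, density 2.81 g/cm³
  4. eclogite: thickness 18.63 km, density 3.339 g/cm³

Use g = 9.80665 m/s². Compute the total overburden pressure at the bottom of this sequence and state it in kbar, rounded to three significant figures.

coal seam: 1490 kg/m³ × 9.80665 m/s² × 40 m = 5.845×10^5 Pa = 5.845×10^-3 kbar
shale: 2370 kg/m³ × 9.80665 m/s² × 8440 m = 1.962×10^8 Pa = 1.962 kbar
dolomite: 2810 kg/m³ × 9.80665 m/s² × 3280 m = 9.039×10^7 Pa = 0.9039 kbar
eclogite: 3339 kg/m³ × 9.80665 m/s² × 18630 m = 6.100×10^8 Pa = 6.100 kbar
Total = 5.845×10^-3 + 1.962 + 0.9039 + 6.100 = 8.9716 kbar

8.97 kbar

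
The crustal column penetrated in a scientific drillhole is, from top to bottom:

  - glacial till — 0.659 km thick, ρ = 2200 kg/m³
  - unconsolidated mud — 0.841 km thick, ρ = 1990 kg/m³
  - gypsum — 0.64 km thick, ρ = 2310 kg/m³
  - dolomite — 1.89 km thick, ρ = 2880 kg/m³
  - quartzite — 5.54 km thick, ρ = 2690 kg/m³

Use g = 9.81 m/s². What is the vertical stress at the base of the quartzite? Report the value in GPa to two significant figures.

glacial till: 2200 kg/m³ × 9.81 m/s² × 659 m = 1.422×10^7 Pa = 0.01422 GPa
unconsolidated mud: 1990 kg/m³ × 9.81 m/s² × 841 m = 1.642×10^7 Pa = 0.01642 GPa
gypsum: 2310 kg/m³ × 9.81 m/s² × 640 m = 1.450×10^7 Pa = 0.01450 GPa
dolomite: 2880 kg/m³ × 9.81 m/s² × 1890 m = 5.340×10^7 Pa = 0.05340 GPa
quartzite: 2690 kg/m³ × 9.81 m/s² × 5540 m = 1.462×10^8 Pa = 0.1462 GPa
Total = 0.01422 + 0.01642 + 0.01450 + 0.05340 + 0.1462 = 0.24474 GPa

0.24 GPa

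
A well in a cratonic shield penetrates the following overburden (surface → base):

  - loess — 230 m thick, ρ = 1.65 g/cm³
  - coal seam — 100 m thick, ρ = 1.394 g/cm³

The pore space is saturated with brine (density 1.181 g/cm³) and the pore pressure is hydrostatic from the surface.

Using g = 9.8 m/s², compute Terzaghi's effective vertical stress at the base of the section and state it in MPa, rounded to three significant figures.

Overburden (lithostatic) stress σ_v:
loess: 1650 kg/m³ × 9.8 m/s² × 230 m = 3.719×10^6 Pa = 3.719 MPa
coal seam: 1394 kg/m³ × 9.8 m/s² × 100 m = 1.366×10^6 Pa = 1.366 MPa
Total = 3.719 + 1.366 = 5.0852 MPa
Pore pressure P_p = 1181 kg/m³ × 9.8 m/s² × 330 m = 3.819×10^6 Pa = 3.819 MPa
Effective stress σ' = σ_v − P_p = 5.085 − 3.819 = 1.2659 MPa

1.27 MPa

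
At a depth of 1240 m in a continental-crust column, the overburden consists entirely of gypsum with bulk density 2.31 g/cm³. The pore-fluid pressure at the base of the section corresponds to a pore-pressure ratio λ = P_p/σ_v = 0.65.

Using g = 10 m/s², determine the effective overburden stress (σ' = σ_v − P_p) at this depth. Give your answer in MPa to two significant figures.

10 MPa

Overburden (lithostatic) stress σ_v:
gypsum: 2310 kg/m³ × 10 m/s² × 1240 m = 2.864×10^7 Pa = 28.64 MPa
Pore pressure P_p = λ·σ_v = 0.65 × 28.64 MPa = 18.62 MPa
Effective stress σ' = σ_v − P_p = 28.64 − 18.62 = 10.025 MPa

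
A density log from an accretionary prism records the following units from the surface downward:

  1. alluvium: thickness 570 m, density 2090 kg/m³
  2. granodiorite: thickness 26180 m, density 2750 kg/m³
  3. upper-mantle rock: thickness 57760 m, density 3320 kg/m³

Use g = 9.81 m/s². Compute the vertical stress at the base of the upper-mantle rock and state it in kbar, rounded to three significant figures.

26.0 kbar

alluvium: 2090 kg/m³ × 9.81 m/s² × 570 m = 1.169×10^7 Pa = 0.1169 kbar
granodiorite: 2750 kg/m³ × 9.81 m/s² × 26180 m = 7.063×10^8 Pa = 7.063 kbar
upper-mantle rock: 3320 kg/m³ × 9.81 m/s² × 57760 m = 1.881×10^9 Pa = 18.81 kbar
Total = 0.1169 + 7.063 + 18.81 = 25.992 kbar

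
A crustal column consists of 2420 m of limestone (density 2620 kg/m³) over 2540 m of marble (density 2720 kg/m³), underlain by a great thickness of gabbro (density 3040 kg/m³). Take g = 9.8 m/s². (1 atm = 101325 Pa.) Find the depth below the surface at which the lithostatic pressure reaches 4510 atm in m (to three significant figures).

15900 m

Pressure at base of upper layers: 2620×9.8×2420 + 2720×9.8×2540 = 1.298×10^8 Pa = 1281 atm
Remaining pressure to be supplied by gabbro: 4.570×10^8 − 1.298×10^8 = 3.271×10^8 Pa
Additional depth in gabbro = 3.271×10^8 Pa / (3040 kg/m³ × 9.8 m/s²) = 10981 m
Total depth = 4960 m + 10981 m = 15941 m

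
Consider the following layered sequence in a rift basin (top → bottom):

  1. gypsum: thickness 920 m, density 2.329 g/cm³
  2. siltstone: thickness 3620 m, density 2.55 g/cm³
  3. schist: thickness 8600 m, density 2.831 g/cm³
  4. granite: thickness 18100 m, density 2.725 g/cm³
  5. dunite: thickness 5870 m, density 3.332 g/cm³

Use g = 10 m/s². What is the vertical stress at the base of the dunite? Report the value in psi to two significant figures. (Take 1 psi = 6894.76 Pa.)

150000 psi

gypsum: 2329 kg/m³ × 10 m/s² × 920 m = 2.143×10^7 Pa = 3108 psi
siltstone: 2550 kg/m³ × 10 m/s² × 3620 m = 9.231×10^7 Pa = 13388 psi
schist: 2831 kg/m³ × 10 m/s² × 8600 m = 2.435×10^8 Pa = 35312 psi
granite: 2725 kg/m³ × 10 m/s² × 18100 m = 4.932×10^8 Pa = 71536 psi
dunite: 3332 kg/m³ × 10 m/s² × 5870 m = 1.956×10^8 Pa = 28368 psi
Total = 3108 + 13388 + 35312 + 71536 + 28368 = 1.5171×10^5 psi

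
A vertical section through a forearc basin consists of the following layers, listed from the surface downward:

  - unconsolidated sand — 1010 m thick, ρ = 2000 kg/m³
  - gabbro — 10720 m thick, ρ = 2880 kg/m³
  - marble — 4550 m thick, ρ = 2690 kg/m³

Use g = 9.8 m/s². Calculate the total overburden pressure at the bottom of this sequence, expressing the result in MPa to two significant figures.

unconsolidated sand: 2000 kg/m³ × 9.8 m/s² × 1010 m = 1.980×10^7 Pa = 19.80 MPa
gabbro: 2880 kg/m³ × 9.8 m/s² × 10720 m = 3.026×10^8 Pa = 302.6 MPa
marble: 2690 kg/m³ × 9.8 m/s² × 4550 m = 1.199×10^8 Pa = 119.9 MPa
Total = 19.80 + 302.6 + 119.9 = 442.30 MPa

440 MPa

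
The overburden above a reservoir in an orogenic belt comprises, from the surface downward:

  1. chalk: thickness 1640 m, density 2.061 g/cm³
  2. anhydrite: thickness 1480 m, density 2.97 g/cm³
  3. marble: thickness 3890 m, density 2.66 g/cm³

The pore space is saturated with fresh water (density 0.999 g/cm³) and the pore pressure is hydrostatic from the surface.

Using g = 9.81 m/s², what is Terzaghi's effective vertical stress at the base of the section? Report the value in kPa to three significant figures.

109000 kPa

Overburden (lithostatic) stress σ_v:
chalk: 2061 kg/m³ × 9.81 m/s² × 1640 m = 3.316×10^7 Pa = 33.16 MPa
anhydrite: 2970 kg/m³ × 9.81 m/s² × 1480 m = 4.312×10^7 Pa = 43.12 MPa
marble: 2660 kg/m³ × 9.81 m/s² × 3890 m = 1.015×10^8 Pa = 101.5 MPa
Total = 33.16 + 43.12 + 101.5 = 177.79 MPa
Pore pressure P_p = 999 kg/m³ × 9.81 m/s² × 7010 m = 6.870×10^7 Pa = 68.70 MPa
Effective stress σ' = σ_v − P_p = 177.8 − 68.70 = 109.09 MPa = 1.0909×10^5 kPa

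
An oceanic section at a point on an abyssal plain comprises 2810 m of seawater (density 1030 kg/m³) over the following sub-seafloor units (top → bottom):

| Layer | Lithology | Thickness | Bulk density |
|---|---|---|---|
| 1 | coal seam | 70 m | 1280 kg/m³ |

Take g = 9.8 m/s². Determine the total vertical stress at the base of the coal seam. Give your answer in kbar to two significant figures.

0.29 kbar

seawater: 1030 kg/m³ × 9.8 m/s² × 2810 m = 2.836×10^7 Pa = 0.2836 kbar
coal seam: 1280 kg/m³ × 9.8 m/s² × 70 m = 8.781×10^5 Pa = 8.781×10^-3 kbar
Total = 0.2836 + 8.781×10^-3 = 0.29242 kbar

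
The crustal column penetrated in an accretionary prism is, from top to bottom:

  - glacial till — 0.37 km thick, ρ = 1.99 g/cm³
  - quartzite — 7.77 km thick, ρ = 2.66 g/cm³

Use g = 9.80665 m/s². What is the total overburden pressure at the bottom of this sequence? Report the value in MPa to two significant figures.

glacial till: 1990 kg/m³ × 9.80665 m/s² × 370 m = 7.221×10^6 Pa = 7.221 MPa
quartzite: 2660 kg/m³ × 9.80665 m/s² × 7770 m = 2.027×10^8 Pa = 202.7 MPa
Total = 7.221 + 202.7 = 209.91 MPa

210 MPa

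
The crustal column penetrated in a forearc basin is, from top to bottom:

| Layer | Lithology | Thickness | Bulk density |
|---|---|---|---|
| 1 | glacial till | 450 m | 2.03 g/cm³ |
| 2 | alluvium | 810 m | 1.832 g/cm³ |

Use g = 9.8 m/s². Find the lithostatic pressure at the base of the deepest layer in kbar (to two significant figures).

glacial till: 2030 kg/m³ × 9.8 m/s² × 450 m = 8.952×10^6 Pa = 0.08952 kbar
alluvium: 1832 kg/m³ × 9.8 m/s² × 810 m = 1.454×10^7 Pa = 0.1454 kbar
Total = 0.08952 + 0.1454 = 0.23495 kbar

0.23 kbar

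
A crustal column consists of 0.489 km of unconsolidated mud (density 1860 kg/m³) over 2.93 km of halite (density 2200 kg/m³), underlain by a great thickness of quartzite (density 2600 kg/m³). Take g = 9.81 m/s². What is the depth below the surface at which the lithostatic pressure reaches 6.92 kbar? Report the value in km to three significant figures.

Pressure at base of upper layers: 1860×9.81×489 + 2200×9.81×2930 = 7.216×10^7 Pa = 0.7216 kbar
Remaining pressure to be supplied by quartzite: 6.920×10^8 − 7.216×10^7 = 6.198×10^8 Pa
Additional depth in quartzite = 6.198×10^8 Pa / (2600 kg/m³ × 9.81 m/s²) = 24302 m
Total depth = 3419 m + 24302 m = 27721 m
= 27.721 km

27.7 km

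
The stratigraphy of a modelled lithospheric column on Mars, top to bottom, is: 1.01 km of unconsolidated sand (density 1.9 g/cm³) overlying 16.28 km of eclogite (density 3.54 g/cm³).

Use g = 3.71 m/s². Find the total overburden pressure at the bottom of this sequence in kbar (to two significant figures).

unconsolidated sand: 1900 kg/m³ × 3.71 m/s² × 1010 m = 7.119×10^6 Pa = 0.07119 kbar
eclogite: 3540 kg/m³ × 3.71 m/s² × 16280 m = 2.138×10^8 Pa = 2.138 kbar
Total = 0.07119 + 2.138 = 2.2093 kbar

2.2 kbar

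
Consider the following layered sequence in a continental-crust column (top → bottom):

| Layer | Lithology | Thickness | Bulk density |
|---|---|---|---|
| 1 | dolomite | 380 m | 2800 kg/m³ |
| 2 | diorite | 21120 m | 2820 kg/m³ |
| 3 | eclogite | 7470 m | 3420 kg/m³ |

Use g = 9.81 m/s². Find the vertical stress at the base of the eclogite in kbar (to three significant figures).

dolomite: 2800 kg/m³ × 9.81 m/s² × 380 m = 1.044×10^7 Pa = 0.1044 kbar
diorite: 2820 kg/m³ × 9.81 m/s² × 21120 m = 5.843×10^8 Pa = 5.843 kbar
eclogite: 3420 kg/m³ × 9.81 m/s² × 7470 m = 2.506×10^8 Pa = 2.506 kbar
Total = 0.1044 + 5.843 + 2.506 = 8.4533 kbar

8.45 kbar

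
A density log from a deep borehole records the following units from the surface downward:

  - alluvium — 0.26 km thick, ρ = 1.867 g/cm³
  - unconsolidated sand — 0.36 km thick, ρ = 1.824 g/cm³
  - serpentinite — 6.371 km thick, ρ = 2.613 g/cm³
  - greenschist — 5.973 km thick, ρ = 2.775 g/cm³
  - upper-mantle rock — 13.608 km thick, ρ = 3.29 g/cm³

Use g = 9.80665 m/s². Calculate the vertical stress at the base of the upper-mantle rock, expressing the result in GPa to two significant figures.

alluvium: 1867 kg/m³ × 9.80665 m/s² × 260 m = 4.760×10^6 Pa = 4.760×10^-3 GPa
unconsolidated sand: 1824 kg/m³ × 9.80665 m/s² × 360 m = 6.439×10^6 Pa = 6.439×10^-3 GPa
serpentinite: 2613 kg/m³ × 9.80665 m/s² × 6371 m = 1.633×10^8 Pa = 0.1633 GPa
greenschist: 2775 kg/m³ × 9.80665 m/s² × 5973 m = 1.625×10^8 Pa = 0.1625 GPa
upper-mantle rock: 3290 kg/m³ × 9.80665 m/s² × 13608 m = 4.390×10^8 Pa = 0.4390 GPa
Total = 4.760×10^-3 + 6.439×10^-3 + 0.1633 + 0.1625 + 0.4390 = 0.77605 GPa

0.78 GPa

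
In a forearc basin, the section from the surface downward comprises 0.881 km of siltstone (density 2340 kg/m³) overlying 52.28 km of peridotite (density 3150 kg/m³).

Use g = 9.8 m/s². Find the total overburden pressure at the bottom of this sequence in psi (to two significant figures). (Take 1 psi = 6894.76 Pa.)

siltstone: 2340 kg/m³ × 9.8 m/s² × 881 m = 2.020×10^7 Pa = 2930 psi
peridotite: 3150 kg/m³ × 9.8 m/s² × 52280 m = 1.614×10^9 Pa = 2.341×10^5 psi
Total = 2930 + 2.341×10^5 = 2.3700×10^5 psi

240000 psi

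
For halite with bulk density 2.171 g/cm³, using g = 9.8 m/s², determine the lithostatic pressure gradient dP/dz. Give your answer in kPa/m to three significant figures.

dP/dz = ρg = 2171 kg/m³ × 9.8 m/s² = 21276 Pa/m
= 21276 Pa/m × (1 kPa/m / 1000.0 Pa/m) = 21.276 kPa/m

21.3 kPa/m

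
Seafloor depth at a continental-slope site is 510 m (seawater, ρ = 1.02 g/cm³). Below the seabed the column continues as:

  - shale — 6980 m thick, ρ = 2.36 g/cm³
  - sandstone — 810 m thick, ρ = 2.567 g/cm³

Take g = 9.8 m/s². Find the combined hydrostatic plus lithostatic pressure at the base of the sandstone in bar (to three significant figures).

seawater: 1020 kg/m³ × 9.8 m/s² × 510 m = 5.098×10^6 Pa = 50.98 bar
shale: 2360 kg/m³ × 9.8 m/s² × 6980 m = 1.614×10^8 Pa = 1614 bar
sandstone: 2567 kg/m³ × 9.8 m/s² × 810 m = 2.038×10^7 Pa = 203.8 bar
Total = 50.98 + 1614 + 203.8 = 1869.1 bar

1870 bar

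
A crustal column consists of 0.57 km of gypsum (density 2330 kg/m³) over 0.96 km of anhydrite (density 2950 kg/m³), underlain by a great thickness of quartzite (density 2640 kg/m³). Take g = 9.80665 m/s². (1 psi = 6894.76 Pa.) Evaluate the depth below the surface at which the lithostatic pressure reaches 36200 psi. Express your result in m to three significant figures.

9590 m

Pressure at base of upper layers: 2330×9.80665×570 + 2950×9.80665×960 = 4.080×10^7 Pa = 5917 psi
Remaining pressure to be supplied by quartzite: 2.496×10^8 − 4.080×10^7 = 2.088×10^8 Pa
Additional depth in quartzite = 2.088×10^8 Pa / (2640 kg/m³ × 9.80665 m/s²) = 8064.8 m
Total depth = 1530 m + 8064.8 m = 9594.8 m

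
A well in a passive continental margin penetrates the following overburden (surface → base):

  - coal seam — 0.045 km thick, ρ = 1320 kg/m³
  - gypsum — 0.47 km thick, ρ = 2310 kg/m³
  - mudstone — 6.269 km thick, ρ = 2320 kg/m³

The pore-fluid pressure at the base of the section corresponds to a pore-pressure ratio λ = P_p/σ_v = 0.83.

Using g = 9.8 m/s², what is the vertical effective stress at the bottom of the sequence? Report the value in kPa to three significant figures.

26100 kPa

Overburden (lithostatic) stress σ_v:
coal seam: 1320 kg/m³ × 9.8 m/s² × 45 m = 5.821×10^5 Pa = 0.5821 MPa
gypsum: 2310 kg/m³ × 9.8 m/s² × 470 m = 1.064×10^7 Pa = 10.64 MPa
mudstone: 2320 kg/m³ × 9.8 m/s² × 6269 m = 1.425×10^8 Pa = 142.5 MPa
Total = 0.5821 + 10.64 + 142.5 = 153.75 MPa
Pore pressure P_p = λ·σ_v = 0.83 × 153.8 MPa = 127.6 MPa
Effective stress σ' = σ_v − P_p = 153.8 − 127.6 = 26.138 MPa = 26138 kPa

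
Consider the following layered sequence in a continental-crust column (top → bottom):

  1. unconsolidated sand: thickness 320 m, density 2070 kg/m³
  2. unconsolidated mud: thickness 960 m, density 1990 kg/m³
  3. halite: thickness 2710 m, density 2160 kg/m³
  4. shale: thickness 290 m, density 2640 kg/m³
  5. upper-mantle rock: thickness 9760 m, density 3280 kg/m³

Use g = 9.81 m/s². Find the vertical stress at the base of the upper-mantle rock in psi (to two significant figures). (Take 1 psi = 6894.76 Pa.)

unconsolidated sand: 2070 kg/m³ × 9.81 m/s² × 320 m = 6.498×10^6 Pa = 942.5 psi
unconsolidated mud: 1990 kg/m³ × 9.81 m/s² × 960 m = 1.874×10^7 Pa = 2718 psi
halite: 2160 kg/m³ × 9.81 m/s² × 2710 m = 5.742×10^7 Pa = 8329 psi
shale: 2640 kg/m³ × 9.81 m/s² × 290 m = 7.511×10^6 Pa = 1089 psi
upper-mantle rock: 3280 kg/m³ × 9.81 m/s² × 9760 m = 3.140×10^8 Pa = 45548 psi
Total = 942.5 + 2718 + 8329 + 1089 + 45548 = 58627 psi

59000 psi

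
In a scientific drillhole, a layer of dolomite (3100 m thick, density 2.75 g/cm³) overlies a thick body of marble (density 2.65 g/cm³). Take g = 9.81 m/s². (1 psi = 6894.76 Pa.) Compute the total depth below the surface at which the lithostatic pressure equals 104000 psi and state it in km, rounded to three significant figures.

27.5 km

Pressure at base of upper layers: 2750×9.81×3100 = 8.363×10^7 Pa = 12130 psi
Remaining pressure to be supplied by marble: 7.171×10^8 − 8.363×10^7 = 6.334×10^8 Pa
Additional depth in marble = 6.334×10^8 Pa / (2650 kg/m³ × 9.81 m/s²) = 24366 m
Total depth = 3100 m + 24366 m = 27466 m
= 27.466 km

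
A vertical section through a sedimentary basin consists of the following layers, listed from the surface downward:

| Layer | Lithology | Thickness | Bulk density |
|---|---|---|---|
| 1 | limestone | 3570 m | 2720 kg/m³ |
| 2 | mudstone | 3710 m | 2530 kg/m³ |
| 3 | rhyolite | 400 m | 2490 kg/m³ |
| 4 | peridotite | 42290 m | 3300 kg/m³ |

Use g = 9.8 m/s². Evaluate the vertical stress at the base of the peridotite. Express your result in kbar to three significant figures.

15.6 kbar

limestone: 2720 kg/m³ × 9.8 m/s² × 3570 m = 9.516×10^7 Pa = 0.9516 kbar
mudstone: 2530 kg/m³ × 9.8 m/s² × 3710 m = 9.199×10^7 Pa = 0.9199 kbar
rhyolite: 2490 kg/m³ × 9.8 m/s² × 400 m = 9.761×10^6 Pa = 0.09761 kbar
peridotite: 3300 kg/m³ × 9.8 m/s² × 42290 m = 1.368×10^9 Pa = 13.68 kbar
Total = 0.9516 + 0.9199 + 0.09761 + 13.68 = 15.646 kbar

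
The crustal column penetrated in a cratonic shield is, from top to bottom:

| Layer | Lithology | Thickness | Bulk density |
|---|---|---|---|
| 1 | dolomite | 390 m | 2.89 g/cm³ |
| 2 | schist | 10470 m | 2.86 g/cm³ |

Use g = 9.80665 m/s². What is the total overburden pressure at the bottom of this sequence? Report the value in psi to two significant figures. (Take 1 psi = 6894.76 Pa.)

dolomite: 2890 kg/m³ × 9.80665 m/s² × 390 m = 1.105×10^7 Pa = 1603 psi
schist: 2860 kg/m³ × 9.80665 m/s² × 10470 m = 2.937×10^8 Pa = 42591 psi
Total = 1603 + 42591 = 44194 psi

44000 psi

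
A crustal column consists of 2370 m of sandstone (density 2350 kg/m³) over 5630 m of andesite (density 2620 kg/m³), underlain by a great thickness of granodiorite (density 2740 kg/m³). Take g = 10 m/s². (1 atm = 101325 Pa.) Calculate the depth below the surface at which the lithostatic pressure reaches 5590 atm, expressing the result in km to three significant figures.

Pressure at base of upper layers: 2350×10×2370 + 2620×10×5630 = 2.032×10^8 Pa = 2005 atm
Remaining pressure to be supplied by granodiorite: 5.664×10^8 − 2.032×10^8 = 3.632×10^8 Pa
Additional depth in granodiorite = 3.632×10^8 Pa / (2740 kg/m³ × 10 m/s²) = 13256 m
Total depth = 8000 m + 13256 m = 21256 m
= 21.256 km

21.3 km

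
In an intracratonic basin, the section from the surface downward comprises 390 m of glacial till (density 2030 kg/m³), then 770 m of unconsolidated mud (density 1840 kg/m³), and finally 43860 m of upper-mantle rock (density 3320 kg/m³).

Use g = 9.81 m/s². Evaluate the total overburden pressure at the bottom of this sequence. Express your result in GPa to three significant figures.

1.45 GPa

glacial till: 2030 kg/m³ × 9.81 m/s² × 390 m = 7.767×10^6 Pa = 7.767×10^-3 GPa
unconsolidated mud: 1840 kg/m³ × 9.81 m/s² × 770 m = 1.390×10^7 Pa = 0.01390 GPa
upper-mantle rock: 3320 kg/m³ × 9.81 m/s² × 43860 m = 1.428×10^9 Pa = 1.428 GPa
Total = 7.767×10^-3 + 0.01390 + 1.428 = 1.4502 GPa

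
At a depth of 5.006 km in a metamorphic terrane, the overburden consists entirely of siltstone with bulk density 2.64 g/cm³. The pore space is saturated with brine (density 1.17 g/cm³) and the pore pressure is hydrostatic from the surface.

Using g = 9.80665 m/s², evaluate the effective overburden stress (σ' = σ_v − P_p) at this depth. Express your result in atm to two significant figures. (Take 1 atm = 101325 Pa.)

710 atm

Overburden (lithostatic) stress σ_v:
siltstone: 2640 kg/m³ × 9.80665 m/s² × 5006 m = 1.296×10^8 Pa = 129.6 MPa
Pore pressure P_p = 1170 kg/m³ × 9.80665 m/s² × 5006 m = 5.744×10^7 Pa = 57.44 MPa
Effective stress σ' = σ_v − P_p = 129.6 − 57.44 = 72.165 MPa = 712.22 atm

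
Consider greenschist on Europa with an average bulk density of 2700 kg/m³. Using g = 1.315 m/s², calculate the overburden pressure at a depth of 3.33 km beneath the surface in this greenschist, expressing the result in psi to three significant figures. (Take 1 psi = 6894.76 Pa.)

greenschist: 2700 kg/m³ × 1.315 m/s² × 3330 m = 1.182×10^7 Pa = 1715 psi

1710 psi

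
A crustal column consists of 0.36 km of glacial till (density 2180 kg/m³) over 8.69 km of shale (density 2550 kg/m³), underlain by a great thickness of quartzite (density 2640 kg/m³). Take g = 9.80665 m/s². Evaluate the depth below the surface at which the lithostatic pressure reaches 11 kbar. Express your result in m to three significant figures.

Pressure at base of upper layers: 2180×9.80665×360 + 2550×9.80665×8690 = 2.250×10^8 Pa = 2.250 kbar
Remaining pressure to be supplied by quartzite: 1.100×10^9 − 2.250×10^8 = 8.750×10^8 Pa
Additional depth in quartzite = 8.750×10^8 Pa / (2640 kg/m³ × 9.80665 m/s²) = 33797 m
Total depth = 9050 m + 33797 m = 42847 m

42800 m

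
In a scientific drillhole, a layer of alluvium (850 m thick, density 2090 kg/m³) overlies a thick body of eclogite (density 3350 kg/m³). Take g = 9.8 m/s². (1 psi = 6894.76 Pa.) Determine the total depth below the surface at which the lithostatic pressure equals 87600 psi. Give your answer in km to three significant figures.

18.7 km

Pressure at base of upper layers: 2090×9.8×850 = 1.741×10^7 Pa = 2525 psi
Remaining pressure to be supplied by eclogite: 6.040×10^8 − 1.741×10^7 = 5.866×10^8 Pa
Additional depth in eclogite = 5.866×10^8 Pa / (3350 kg/m³ × 9.8 m/s²) = 17867 m
Total depth = 850 m + 17867 m = 18717 m
= 18.717 km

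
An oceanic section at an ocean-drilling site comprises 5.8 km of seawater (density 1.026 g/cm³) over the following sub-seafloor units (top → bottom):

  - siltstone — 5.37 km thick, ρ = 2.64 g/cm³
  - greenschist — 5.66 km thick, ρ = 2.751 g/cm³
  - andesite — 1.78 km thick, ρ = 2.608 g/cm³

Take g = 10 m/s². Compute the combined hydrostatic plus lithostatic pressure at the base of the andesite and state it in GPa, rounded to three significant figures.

0.403 GPa

seawater: 1026 kg/m³ × 10 m/s² × 5800 m = 5.951×10^7 Pa = 0.05951 GPa
siltstone: 2640 kg/m³ × 10 m/s² × 5370 m = 1.418×10^8 Pa = 0.1418 GPa
greenschist: 2751 kg/m³ × 10 m/s² × 5660 m = 1.557×10^8 Pa = 0.1557 GPa
andesite: 2608 kg/m³ × 10 m/s² × 1780 m = 4.642×10^7 Pa = 0.04642 GPa
Total = 0.05951 + 0.1418 + 0.1557 + 0.04642 = 0.40341 GPa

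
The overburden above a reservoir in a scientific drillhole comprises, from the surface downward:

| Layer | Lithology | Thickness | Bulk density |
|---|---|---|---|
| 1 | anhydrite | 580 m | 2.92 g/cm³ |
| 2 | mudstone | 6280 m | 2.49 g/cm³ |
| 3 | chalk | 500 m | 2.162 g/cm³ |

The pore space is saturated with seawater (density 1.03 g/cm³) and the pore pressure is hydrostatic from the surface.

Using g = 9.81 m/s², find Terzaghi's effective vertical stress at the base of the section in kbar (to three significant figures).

Overburden (lithostatic) stress σ_v:
anhydrite: 2920 kg/m³ × 9.81 m/s² × 580 m = 1.661×10^7 Pa = 16.61 MPa
mudstone: 2490 kg/m³ × 9.81 m/s² × 6280 m = 1.534×10^8 Pa = 153.4 MPa
chalk: 2162 kg/m³ × 9.81 m/s² × 500 m = 1.060×10^7 Pa = 10.60 MPa
Total = 16.61 + 153.4 + 10.60 = 180.62 MPa
Pore pressure P_p = 1030 kg/m³ × 9.81 m/s² × 7360 m = 7.437×10^7 Pa = 74.37 MPa
Effective stress σ' = σ_v − P_p = 180.6 − 74.37 = 106.25 MPa = 1.0625 kbar

1.06 kbar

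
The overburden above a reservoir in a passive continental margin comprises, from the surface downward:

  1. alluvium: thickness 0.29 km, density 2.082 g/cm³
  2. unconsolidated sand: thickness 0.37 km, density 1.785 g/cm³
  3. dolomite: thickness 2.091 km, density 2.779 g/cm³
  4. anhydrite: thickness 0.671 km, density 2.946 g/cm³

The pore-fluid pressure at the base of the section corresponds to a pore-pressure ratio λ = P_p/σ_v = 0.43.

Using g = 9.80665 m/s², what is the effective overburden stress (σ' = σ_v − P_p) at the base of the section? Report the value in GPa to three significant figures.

Overburden (lithostatic) stress σ_v:
alluvium: 2082 kg/m³ × 9.80665 m/s² × 290 m = 5.921×10^6 Pa = 5.921 MPa
unconsolidated sand: 1785 kg/m³ × 9.80665 m/s² × 370 m = 6.477×10^6 Pa = 6.477 MPa
dolomite: 2779 kg/m³ × 9.80665 m/s² × 2091 m = 5.699×10^7 Pa = 56.99 MPa
anhydrite: 2946 kg/m³ × 9.80665 m/s² × 671 m = 1.939×10^7 Pa = 19.39 MPa
Total = 5.921 + 6.477 + 56.99 + 19.39 = 88.769 MPa
Pore pressure P_p = λ·σ_v = 0.43 × 88.77 MPa = 38.17 MPa
Effective stress σ' = σ_v − P_p = 88.77 − 38.17 = 50.598 MPa = 0.050598 GPa

0.0506 GPa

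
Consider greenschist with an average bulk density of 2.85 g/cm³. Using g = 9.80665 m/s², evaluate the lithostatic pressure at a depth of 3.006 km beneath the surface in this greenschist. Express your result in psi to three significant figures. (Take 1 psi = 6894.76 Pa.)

greenschist: 2850 kg/m³ × 9.80665 m/s² × 3006 m = 8.401×10^7 Pa = 12185 psi

12200 psi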